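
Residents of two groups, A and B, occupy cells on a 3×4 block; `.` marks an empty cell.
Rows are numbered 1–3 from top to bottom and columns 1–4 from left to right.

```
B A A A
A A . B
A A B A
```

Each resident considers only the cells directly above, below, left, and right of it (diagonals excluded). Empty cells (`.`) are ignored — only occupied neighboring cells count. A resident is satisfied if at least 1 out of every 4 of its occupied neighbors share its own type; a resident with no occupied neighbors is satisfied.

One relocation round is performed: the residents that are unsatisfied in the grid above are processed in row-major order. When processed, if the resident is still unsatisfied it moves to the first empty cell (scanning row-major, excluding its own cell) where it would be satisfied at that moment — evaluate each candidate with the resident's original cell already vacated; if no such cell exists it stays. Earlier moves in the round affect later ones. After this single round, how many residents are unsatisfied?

Initially unsatisfied (in order): (1,1), (2,4), (3,3), (3,4).
  (1,1) → (2,3).
  (2,4): now satisfied by earlier moves; stays.
  (3,3): now satisfied by earlier moves; stays.
  (3,4) → (1,1).
Resulting grid:
A A A A
A A B B
A A B .
All satisfied now.

0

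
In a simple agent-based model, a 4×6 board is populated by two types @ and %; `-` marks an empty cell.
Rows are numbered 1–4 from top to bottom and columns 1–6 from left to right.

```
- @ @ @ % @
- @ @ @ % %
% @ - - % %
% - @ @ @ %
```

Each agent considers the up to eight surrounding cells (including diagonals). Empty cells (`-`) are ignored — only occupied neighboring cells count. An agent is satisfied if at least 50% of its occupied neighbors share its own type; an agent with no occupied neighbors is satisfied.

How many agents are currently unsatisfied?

4

(1,2)@ 3/3 ok
(1,3)@ 5/5 ok
(1,4)@ 3/5 ok
(1,5)% 2/5 unhappy
(1,6)@ 0/3 unhappy
(2,2)@ 4/5 ok
(2,3)@ 6/6 ok
(2,4)@ 3/6 ok
(2,5)% 4/7 ok
(2,6)% 4/5 ok
(3,1)% 1/3 unhappy
(3,2)@ 3/5 ok
(3,5)% 4/7 ok
(3,6)% 4/5 ok
(4,1)% 1/2 ok
(4,3)@ 2/2 ok
(4,4)@ 2/3 ok
(4,5)@ 1/4 unhappy
(4,6)% 2/3 ok
Unsatisfied: (1,5), (1,6), (3,1), (4,5) — 4 in total.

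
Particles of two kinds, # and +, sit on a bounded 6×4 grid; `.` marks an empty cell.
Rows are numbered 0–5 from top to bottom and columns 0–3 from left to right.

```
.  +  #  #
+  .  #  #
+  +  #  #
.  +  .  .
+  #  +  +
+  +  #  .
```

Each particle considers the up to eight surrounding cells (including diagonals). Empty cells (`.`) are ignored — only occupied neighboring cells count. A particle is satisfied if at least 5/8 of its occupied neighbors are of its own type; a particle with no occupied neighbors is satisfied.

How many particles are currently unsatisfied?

8

Row 0: (0,1)+ 1/3 not · (0,2)# 3/4 satisfied · (0,3)# 3/3 satisfied
Row 1: (1,0)+ 3/3 satisfied · (1,2)# 5/7 satisfied · (1,3)# 5/5 satisfied
Row 2: (2,0)+ 3/3 satisfied · (2,1)+ 3/5 not · (2,2)# 3/5 not · (2,3)# 3/3 satisfied
Row 3: (3,1)+ 4/6 satisfied
Row 4: (4,0)+ 3/4 satisfied · (4,1)# 1/6 not · (4,2)+ 3/5 not · (4,3)+ 1/2 not
Row 5: (5,0)+ 2/3 satisfied · (5,1)+ 3/5 not · (5,2)# 1/4 not
Unsatisfied: (0,1), (2,1), (2,2), (4,1), (4,2), (4,3), (5,1), (5,2) — 8 in total.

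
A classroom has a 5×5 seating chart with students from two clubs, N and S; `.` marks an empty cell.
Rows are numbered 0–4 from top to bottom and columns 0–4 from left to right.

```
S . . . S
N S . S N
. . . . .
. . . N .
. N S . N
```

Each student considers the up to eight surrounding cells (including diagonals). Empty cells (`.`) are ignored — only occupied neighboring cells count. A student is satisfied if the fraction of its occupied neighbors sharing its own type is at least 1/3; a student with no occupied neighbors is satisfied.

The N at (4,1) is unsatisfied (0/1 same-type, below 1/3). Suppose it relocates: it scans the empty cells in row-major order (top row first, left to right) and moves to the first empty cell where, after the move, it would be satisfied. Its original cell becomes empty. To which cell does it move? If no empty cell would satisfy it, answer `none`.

Vacating (4,1). Empty cells in order:
  (0,1): 1/3 same-type → satisfied — stop here.

(0,1)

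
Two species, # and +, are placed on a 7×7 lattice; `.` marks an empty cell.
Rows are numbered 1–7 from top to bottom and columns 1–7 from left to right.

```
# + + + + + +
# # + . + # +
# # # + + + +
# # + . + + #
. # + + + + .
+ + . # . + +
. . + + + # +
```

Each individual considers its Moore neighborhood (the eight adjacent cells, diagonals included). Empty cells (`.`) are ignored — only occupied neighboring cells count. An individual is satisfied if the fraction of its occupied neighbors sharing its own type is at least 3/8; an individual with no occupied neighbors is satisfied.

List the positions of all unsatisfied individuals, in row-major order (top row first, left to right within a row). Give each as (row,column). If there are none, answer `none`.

(2,6), (4,7), (5,2), (6,4), (7,6)

(1,1)# 2/3 satisfied
(1,2)+ 2/5 satisfied
(1,3)+ 3/4 satisfied
(1,4)+ 4/4 satisfied
(1,5)+ 3/4 satisfied
(1,6)+ 4/5 satisfied
(1,7)+ 2/3 satisfied
(2,1)# 4/5 satisfied
(2,2)# 5/8 satisfied
(2,3)+ 4/7 satisfied
(2,5)+ 6/7 satisfied
(2,6)# 0/8 not
(2,7)+ 4/5 satisfied
(3,1)# 5/5 satisfied
(3,2)# 6/8 satisfied
(3,3)# 3/6 satisfied
(3,4)+ 5/6 satisfied
(3,5)+ 5/6 satisfied
(3,6)+ 6/8 satisfied
(3,7)+ 3/5 satisfied
(4,1)# 4/4 satisfied
(4,2)# 5/7 satisfied
(4,3)+ 3/7 satisfied
(4,5)+ 7/7 satisfied
(4,6)+ 6/7 satisfied
(4,7)# 0/4 not
(5,2)# 2/6 not
(5,3)+ 3/6 satisfied
(5,4)+ 4/5 satisfied
(5,5)+ 5/6 satisfied
(5,6)+ 5/6 satisfied
(6,1)+ 1/2 satisfied
(6,2)+ 3/4 satisfied
(6,4)# 0/6 not
(6,6)+ 5/6 satisfied
(6,7)+ 3/4 satisfied
(7,3)+ 2/3 satisfied
(7,4)+ 2/3 satisfied
(7,5)+ 2/4 satisfied
(7,6)# 0/4 not
(7,7)+ 2/3 satisfied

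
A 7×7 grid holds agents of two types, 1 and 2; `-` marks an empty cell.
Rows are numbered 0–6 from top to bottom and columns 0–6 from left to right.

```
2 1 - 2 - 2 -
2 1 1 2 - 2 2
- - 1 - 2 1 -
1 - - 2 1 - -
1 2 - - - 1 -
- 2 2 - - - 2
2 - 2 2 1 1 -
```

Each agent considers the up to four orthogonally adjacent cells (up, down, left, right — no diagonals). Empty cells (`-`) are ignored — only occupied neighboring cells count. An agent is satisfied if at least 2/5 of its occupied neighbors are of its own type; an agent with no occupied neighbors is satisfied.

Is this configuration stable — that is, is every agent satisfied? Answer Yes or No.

No

Row 0: (0,0)2 1/2 ✓ · (0,1)1 1/2 ✓ · (0,3)2 1/1 ✓ · (0,5)2 1/1 ✓
Row 1: (1,0)2 1/2 ✓ · (1,1)1 2/3 ✓ · (1,2)1 2/3 ✓ · (1,3)2 1/2 ✓ · (1,5)2 2/3 ✓ · (1,6)2 1/1 ✓
Row 2: (2,2)1 1/1 ✓ · (2,4)2 0/2 ✗ · (2,5)1 0/2 ✗
Row 3: (3,0)1 1/1 ✓ · (3,3)2 0/1 ✗ · (3,4)1 0/2 ✗
Row 4: (4,0)1 1/2 ✓ · (4,1)2 1/2 ✓ · (4,5)1 0/0 ✓
Row 5: (5,1)2 2/2 ✓ · (5,2)2 2/2 ✓ · (5,6)2 0/0 ✓
Row 6: (6,0)2 0/0 ✓ · (6,2)2 2/2 ✓ · (6,3)2 1/2 ✓ · (6,4)1 1/2 ✓ · (6,5)1 1/1 ✓
For instance (2,4) has only 0/2 same-type neighbors, below 2/5.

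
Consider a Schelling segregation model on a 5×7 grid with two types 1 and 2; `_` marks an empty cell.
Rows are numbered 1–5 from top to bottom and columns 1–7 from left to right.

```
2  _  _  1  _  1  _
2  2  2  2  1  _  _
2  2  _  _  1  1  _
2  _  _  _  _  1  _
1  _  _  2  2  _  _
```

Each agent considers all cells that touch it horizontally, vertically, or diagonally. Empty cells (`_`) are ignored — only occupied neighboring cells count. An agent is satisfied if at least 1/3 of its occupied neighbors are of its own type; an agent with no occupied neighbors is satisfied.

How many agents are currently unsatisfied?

(1,1)2 2/2 ok
(1,4)1 1/3 ok
(1,6)1 1/1 ok
(2,1)2 4/4 ok
(2,2)2 5/5 ok
(2,3)2 3/4 ok
(2,4)2 1/4 unhappy
(2,5)1 4/5 ok
(3,1)2 4/4 ok
(3,2)2 5/5 ok
(3,5)1 3/4 ok
(3,6)1 3/3 ok
(4,1)2 2/3 ok
(4,6)1 2/3 ok
(5,1)1 0/1 unhappy
(5,4)2 1/1 ok
(5,5)2 1/2 ok
Unsatisfied: (2,4), (5,1) — 2 in total.

2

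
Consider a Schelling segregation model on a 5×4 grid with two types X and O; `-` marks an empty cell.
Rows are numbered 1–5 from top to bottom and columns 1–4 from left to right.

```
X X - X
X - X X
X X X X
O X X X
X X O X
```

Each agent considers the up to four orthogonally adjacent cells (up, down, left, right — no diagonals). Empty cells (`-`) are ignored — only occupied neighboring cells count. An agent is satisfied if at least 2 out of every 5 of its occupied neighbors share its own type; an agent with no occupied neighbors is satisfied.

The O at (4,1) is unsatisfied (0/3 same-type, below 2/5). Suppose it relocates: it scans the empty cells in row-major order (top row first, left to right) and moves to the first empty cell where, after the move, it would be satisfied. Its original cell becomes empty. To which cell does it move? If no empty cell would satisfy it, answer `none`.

Vacating (4,1). Empty cells in order:
  (1,3): 0/3 same-type → still unsatisfied.
  (2,2): 0/4 same-type → still unsatisfied.

none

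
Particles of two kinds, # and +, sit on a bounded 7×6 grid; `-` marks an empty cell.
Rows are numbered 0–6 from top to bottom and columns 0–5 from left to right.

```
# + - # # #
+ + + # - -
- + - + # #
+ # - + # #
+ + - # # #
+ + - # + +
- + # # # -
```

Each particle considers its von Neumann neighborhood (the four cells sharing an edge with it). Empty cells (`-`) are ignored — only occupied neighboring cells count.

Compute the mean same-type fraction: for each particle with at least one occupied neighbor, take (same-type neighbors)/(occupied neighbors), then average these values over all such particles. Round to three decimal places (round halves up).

0.643

(0,0)# 0/2
(0,1)+ 1/2
(0,3)# 2/2
(0,4)# 2/2
(0,5)# 1/1
(1,0)+ 1/2
(1,1)+ 4/4
(1,2)+ 1/2
(1,3)# 1/3
(2,1)+ 1/2
(2,3)+ 1/3
(2,4)# 2/3
(2,5)# 2/2
(3,0)+ 1/2
(3,1)# 0/3
(3,3)+ 1/3
(3,4)# 3/4
(3,5)# 3/3
(4,0)+ 3/3
(4,1)+ 2/3
(4,3)# 2/3
(4,4)# 3/4
(4,5)# 2/3
(5,0)+ 2/2
(5,1)+ 3/3
(5,3)# 2/3
(5,4)+ 1/4
(5,5)+ 1/2
(6,1)+ 1/2
(6,2)# 1/2
(6,3)# 3/3
(6,4)# 1/2
Sum over 32 particles: 0/2 + 1/2 + 2/2 + 2/2 + 1/1 + 1/2 + 4/4 + 1/2 + 1/3 + 1/2 + 1/3 + 2/3 + 2/2 + 1/2 + 0/3 + 1/3 + 3/4 + 3/3 + 3/3 + 2/3 + 2/3 + 3/4 + 2/3 + 2/2 + 3/3 + 2/3 + 1/4 + 1/2 + 1/2 + 1/2 + 3/3 + 1/2 = 247/12; mean = 247/12 ÷ 32 = 247/384 = 0.643229… → 0.643.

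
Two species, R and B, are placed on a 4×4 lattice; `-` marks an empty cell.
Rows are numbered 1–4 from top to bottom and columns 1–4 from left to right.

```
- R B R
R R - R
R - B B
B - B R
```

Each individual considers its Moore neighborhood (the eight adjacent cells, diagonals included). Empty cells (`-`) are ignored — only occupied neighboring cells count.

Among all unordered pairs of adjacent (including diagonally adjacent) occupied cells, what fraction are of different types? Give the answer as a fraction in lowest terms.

11/20

Scan each occupied cell's neighbors to the right and below (and the two forward diagonals) so each pair is counted once.
From row 1: 4 unlike of 7 pairs (running 4/7).
From row 2: 3 unlike of 6 pairs (running 7/13).
From row 3: 3 unlike of 6 pairs (running 10/19).
From row 4: 1 unlike of 1 pairs (running 11/20).
Total adjacent occupied pairs: 20; unlike-type pairs: 11.
11/20 is already in lowest terms.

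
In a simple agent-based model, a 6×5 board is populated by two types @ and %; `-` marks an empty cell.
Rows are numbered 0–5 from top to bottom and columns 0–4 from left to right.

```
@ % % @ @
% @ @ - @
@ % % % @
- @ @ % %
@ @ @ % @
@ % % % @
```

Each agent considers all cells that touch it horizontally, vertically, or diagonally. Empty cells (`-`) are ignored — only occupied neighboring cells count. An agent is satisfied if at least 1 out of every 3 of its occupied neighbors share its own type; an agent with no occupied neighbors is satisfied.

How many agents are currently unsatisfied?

(0,0)@ 1/3 ok
(0,1)% 2/5 ok
(0,2)% 1/4 unhappy
(0,3)@ 3/4 ok
(0,4)@ 2/2 ok
(1,0)% 2/5 ok
(1,1)@ 3/8 ok
(1,2)@ 2/7 unhappy
(1,4)@ 3/4 ok
(2,0)@ 2/4 ok
(2,1)% 2/7 unhappy
(2,2)% 3/7 ok
(2,3)% 3/7 ok
(2,4)@ 1/4 unhappy
(3,1)@ 5/7 ok
(3,2)@ 3/8 ok
(3,3)% 4/8 ok
(3,4)% 3/5 ok
(4,0)@ 3/4 ok
(4,1)@ 5/7 ok
(4,2)@ 3/8 ok
(4,3)% 4/8 ok
(4,4)@ 1/5 unhappy
(5,0)@ 2/3 ok
(5,1)% 1/5 unhappy
(5,2)% 3/5 ok
(5,3)% 2/5 ok
(5,4)@ 1/3 ok
Unsatisfied: (0,2), (1,2), (2,1), (2,4), (4,4), (5,1) — 6 in total.

6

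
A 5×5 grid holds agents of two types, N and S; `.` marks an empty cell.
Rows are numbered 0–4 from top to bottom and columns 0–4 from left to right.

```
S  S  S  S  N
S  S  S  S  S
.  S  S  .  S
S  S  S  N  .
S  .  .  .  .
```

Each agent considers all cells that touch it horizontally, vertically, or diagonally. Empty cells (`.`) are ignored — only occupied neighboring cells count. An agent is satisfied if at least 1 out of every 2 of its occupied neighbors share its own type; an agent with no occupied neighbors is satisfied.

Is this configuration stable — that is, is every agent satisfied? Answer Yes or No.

No

Row 0: (0,0)S 3/3 ok · (0,1)S 5/5 ok · (0,2)S 5/5 ok · (0,3)S 4/5 ok · (0,4)N 0/3 unhappy
Row 1: (1,0)S 4/4 ok · (1,1)S 7/7 ok · (1,2)S 7/7 ok · (1,3)S 6/7 ok · (1,4)S 3/4 ok
Row 2: (2,1)S 7/7 ok · (2,2)S 6/7 ok · (2,4)S 2/3 ok
Row 3: (3,0)S 3/3 ok · (3,1)S 5/5 ok · (3,2)S 3/4 ok · (3,3)N 0/3 unhappy
Row 4: (4,0)S 2/2 ok
For instance (0,4) has only 0/3 same-type neighbors, below 1/2.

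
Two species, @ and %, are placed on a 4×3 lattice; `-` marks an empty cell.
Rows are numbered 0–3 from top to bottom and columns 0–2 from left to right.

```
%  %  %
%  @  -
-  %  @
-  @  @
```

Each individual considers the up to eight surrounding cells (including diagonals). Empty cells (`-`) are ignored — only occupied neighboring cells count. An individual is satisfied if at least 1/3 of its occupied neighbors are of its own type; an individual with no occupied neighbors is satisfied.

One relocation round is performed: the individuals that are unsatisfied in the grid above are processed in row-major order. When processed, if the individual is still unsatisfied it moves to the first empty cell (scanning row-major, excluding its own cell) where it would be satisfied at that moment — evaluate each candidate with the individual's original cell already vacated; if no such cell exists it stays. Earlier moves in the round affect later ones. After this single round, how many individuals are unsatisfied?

0

Initially unsatisfied (in order): (1,1), (2,1).
  (1,1) → (2,0).
  (2,1) → (1,1).
Resulting grid:
% % %
% % -
@ - @
- @ @
All satisfied now.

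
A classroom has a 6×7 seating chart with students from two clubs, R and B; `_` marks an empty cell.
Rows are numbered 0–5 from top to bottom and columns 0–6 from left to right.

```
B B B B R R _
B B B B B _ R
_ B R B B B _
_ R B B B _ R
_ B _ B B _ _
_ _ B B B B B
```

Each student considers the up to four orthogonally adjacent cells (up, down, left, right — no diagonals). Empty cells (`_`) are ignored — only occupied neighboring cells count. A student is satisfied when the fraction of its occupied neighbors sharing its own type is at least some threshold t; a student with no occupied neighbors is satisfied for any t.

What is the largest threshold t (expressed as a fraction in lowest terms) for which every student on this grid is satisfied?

0/1

(0,0)B 2/2
(0,1)B 3/3
(0,2)B 3/3
(0,3)B 2/3
(0,4)R 1/3
(0,5)R 1/1
(1,0)B 2/2
(1,1)B 4/4
(1,2)B 3/4
(1,3)B 4/4
(1,4)B 2/3
(1,6)R — no occupied neighbors
(2,1)B 1/3
(2,2)R 0/4
(2,3)B 3/4
(2,4)B 4/4
(2,5)B 1/1
(3,1)R 0/3
(3,2)B 1/3
(3,3)B 4/4
(3,4)B 3/3
(3,6)R — no occupied neighbors
(4,1)B 0/1
(4,3)B 3/3
(4,4)B 3/3
(5,2)B 1/1
(5,3)B 3/3
(5,4)B 3/3
(5,5)B 2/2
(5,6)B 1/1
The smallest same-type fraction is 0/4 at (2,2), which reduces to 0/1. Any threshold above that leaves this student unsatisfied.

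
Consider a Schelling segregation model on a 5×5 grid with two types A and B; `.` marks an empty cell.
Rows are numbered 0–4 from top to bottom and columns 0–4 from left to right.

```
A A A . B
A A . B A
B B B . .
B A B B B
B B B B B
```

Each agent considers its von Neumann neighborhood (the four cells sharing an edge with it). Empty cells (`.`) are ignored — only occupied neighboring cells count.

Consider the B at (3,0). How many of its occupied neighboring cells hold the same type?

Occupied neighbors of (3,0): (2,0)=B, (4,0)=B, (3,1)=A.
Same type (B): 2 of 3.

2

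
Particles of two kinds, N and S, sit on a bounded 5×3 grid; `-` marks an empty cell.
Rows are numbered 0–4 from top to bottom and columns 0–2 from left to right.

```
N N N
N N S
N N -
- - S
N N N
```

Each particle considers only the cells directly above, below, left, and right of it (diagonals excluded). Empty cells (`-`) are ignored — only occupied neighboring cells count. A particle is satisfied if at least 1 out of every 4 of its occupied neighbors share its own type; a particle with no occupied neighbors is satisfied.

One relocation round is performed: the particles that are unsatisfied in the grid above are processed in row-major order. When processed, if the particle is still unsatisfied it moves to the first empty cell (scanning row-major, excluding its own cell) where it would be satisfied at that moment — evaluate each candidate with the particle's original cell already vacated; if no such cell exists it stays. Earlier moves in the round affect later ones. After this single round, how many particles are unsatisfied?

Initially unsatisfied (in order): (1,2), (3,2).
  (1,2) → (2,2).
  (3,2): now satisfied by earlier moves; stays.
Resulting grid:
N N N
N N -
N N S
- - S
N N N
All satisfied now.

0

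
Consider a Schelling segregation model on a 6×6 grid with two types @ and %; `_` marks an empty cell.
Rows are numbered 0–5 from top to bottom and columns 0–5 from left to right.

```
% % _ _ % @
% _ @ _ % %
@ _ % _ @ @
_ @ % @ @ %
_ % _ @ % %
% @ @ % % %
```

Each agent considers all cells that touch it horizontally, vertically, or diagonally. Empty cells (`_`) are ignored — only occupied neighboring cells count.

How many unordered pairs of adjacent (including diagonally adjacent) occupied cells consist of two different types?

29

Scan each occupied cell's neighbors to the right and below (and the two forward diagonals) so each pair is counted once.
From row 0: 4 unlike of 9 pairs (running 4/9).
From row 1: 6 unlike of 7 pairs (running 10/16).
From row 2: 4 unlike of 10 pairs (running 14/26).
From row 3: 8 unlike of 14 pairs (running 22/40).
From row 4: 5 unlike of 13 pairs (running 27/53).
From row 5: 2 unlike of 5 pairs (running 29/58).
Total adjacent occupied pairs: 58; unlike-type pairs: 29.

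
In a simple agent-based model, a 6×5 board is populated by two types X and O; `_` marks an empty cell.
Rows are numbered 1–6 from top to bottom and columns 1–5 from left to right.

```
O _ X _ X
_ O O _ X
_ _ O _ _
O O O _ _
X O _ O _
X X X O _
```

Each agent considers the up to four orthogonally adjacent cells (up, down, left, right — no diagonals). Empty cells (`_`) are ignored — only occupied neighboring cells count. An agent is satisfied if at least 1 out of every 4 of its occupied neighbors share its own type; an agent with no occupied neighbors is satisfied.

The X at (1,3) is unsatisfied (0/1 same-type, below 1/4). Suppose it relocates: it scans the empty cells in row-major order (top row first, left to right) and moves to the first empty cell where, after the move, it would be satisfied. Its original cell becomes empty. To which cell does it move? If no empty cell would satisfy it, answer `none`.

(1,4)

Vacating (1,3). Empty cells in order:
  (1,2): 0/2 same-type → still unsatisfied.
  (1,4): 1/1 same-type → satisfied — stop here.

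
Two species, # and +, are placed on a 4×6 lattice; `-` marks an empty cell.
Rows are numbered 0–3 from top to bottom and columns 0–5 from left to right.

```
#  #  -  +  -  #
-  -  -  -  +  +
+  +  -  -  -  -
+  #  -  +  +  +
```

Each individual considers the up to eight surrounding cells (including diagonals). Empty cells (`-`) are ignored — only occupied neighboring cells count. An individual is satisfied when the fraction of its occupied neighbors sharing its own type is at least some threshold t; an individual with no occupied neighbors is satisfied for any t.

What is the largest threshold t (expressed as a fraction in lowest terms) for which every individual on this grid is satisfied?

0/1

(0,0)# 1/1
(0,1)# 1/1
(0,3)+ 1/1
(0,5)# 0/2
(1,4)+ 2/3
(1,5)+ 1/2
(2,0)+ 2/3
(2,1)+ 2/3
(3,0)+ 2/3
(3,1)# 0/3
(3,3)+ 1/1
(3,4)+ 2/2
(3,5)+ 1/1
The smallest same-type fraction is 0/2 at (0,5), which reduces to 0/1. Any threshold above that leaves this individual unsatisfied.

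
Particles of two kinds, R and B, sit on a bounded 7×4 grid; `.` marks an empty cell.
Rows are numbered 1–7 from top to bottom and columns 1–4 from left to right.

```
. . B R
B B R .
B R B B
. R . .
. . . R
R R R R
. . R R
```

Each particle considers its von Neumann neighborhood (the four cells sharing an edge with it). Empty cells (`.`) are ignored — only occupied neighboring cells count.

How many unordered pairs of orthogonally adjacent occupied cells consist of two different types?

7

Scan each occupied cell's neighbors to the right and below so each pair is counted once.
From row 1: 2 unlike of 2 pairs (running 2/2).
From row 2: 3 unlike of 5 pairs (running 5/7).
From row 3: 2 unlike of 4 pairs (running 7/11).
From row 5: 0 unlike of 1 pairs (running 7/12).
From row 6: 0 unlike of 5 pairs (running 7/17).
From row 7: 0 unlike of 1 pairs (running 7/18).
Total adjacent occupied pairs: 18; unlike-type pairs: 7.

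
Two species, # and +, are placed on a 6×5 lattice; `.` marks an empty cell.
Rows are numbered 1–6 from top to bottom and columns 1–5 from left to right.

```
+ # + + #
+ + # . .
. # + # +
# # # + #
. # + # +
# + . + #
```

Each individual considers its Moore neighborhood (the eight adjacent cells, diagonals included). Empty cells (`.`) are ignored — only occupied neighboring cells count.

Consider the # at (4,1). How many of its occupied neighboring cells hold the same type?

Occupied neighbors of (4,1): (3,2)=#, (4,2)=#, (5,2)=#.
Same type (#): 3 of 3.

3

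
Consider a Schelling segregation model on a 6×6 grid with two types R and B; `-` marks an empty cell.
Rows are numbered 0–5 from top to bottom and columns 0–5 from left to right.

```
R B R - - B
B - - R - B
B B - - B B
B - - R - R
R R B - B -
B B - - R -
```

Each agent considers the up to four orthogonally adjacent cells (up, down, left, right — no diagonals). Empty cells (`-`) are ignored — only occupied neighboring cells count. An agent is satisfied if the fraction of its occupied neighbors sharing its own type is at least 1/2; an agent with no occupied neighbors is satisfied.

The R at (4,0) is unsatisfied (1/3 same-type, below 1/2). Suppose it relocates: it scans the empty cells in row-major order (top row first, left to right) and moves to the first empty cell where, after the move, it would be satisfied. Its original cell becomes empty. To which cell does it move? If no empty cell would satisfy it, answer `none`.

Vacating (4,0). Empty cells in order:
  (0,3): 2/2 same-type → satisfied — stop here.

(0,3)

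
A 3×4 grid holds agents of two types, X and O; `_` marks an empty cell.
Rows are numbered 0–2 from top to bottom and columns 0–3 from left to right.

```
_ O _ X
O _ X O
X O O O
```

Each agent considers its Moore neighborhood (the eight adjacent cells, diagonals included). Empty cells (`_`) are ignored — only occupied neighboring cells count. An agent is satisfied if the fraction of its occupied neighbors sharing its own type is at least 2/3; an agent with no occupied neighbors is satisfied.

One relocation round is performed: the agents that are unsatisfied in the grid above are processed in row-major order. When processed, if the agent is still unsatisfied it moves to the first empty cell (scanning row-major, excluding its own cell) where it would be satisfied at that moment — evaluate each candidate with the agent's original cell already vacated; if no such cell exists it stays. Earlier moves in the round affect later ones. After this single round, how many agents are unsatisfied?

3

Initially unsatisfied (in order): (0,1), (0,3), (1,2), (1,3), (2,0), (2,1).
  (0,1) → (0,0).
  (0,3): no empty cell satisfies it; stays.
  (1,2): no empty cell satisfies it; stays.
  (1,3) → (0,1).
  (2,0) → (0,2).
  (2,1): now satisfied by earlier moves; stays.
Resulting grid:
O O X X
O _ X _
_ O O O
Unsatisfied now: (0,1), (1,2), (2,3).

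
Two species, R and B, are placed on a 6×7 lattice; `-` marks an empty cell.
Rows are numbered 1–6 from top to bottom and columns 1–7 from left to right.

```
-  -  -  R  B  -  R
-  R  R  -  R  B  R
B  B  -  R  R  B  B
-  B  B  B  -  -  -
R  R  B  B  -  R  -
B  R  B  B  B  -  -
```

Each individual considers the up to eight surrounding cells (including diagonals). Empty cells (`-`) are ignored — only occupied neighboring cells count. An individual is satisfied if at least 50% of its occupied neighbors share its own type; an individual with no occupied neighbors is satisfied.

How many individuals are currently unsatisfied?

(1,4)R 2/3 ✓
(1,5)B 1/3 ✗
(1,7)R 1/2 ✓
(2,2)R 1/3 ✗
(2,3)R 3/4 ✓
(2,5)R 3/6 ✓
(2,6)B 3/7 ✗
(2,7)R 1/4 ✗
(3,1)B 2/3 ✓
(3,2)B 3/5 ✓
(3,4)R 3/5 ✓
(3,5)R 2/5 ✗
(3,6)B 2/5 ✗
(3,7)B 2/3 ✓
(4,2)B 4/6 ✓
(4,3)B 5/7 ✓
(4,4)B 3/5 ✓
(5,1)R 2/4 ✓
(5,2)R 2/7 ✗
(5,3)B 6/8 ✓
(5,4)B 6/6 ✓
(5,6)R 0/1 ✗
(6,1)B 0/3 ✗
(6,2)R 2/5 ✗
(6,3)B 3/5 ✓
(6,4)B 4/4 ✓
(6,5)B 2/3 ✓
Unsatisfied: (1,5), (2,2), (2,6), (2,7), (3,5), (3,6), (5,2), (5,6), (6,1), (6,2) — 10 in total.

10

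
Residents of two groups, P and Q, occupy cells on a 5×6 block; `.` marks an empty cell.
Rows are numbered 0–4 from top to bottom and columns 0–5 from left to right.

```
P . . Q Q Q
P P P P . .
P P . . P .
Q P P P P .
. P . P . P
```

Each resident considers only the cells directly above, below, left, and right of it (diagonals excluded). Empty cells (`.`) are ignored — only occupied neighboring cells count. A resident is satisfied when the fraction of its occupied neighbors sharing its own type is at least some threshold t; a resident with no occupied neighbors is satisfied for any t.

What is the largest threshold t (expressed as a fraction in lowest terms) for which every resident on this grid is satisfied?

0/1

(0,0)P 1/1
(0,3)Q 1/2
(0,4)Q 2/2
(0,5)Q 1/1
(1,0)P 3/3
(1,1)P 3/3
(1,2)P 2/2
(1,3)P 1/2
(2,0)P 2/3
(2,1)P 3/3
(2,4)P 1/1
(3,0)Q 0/2
(3,1)P 3/4
(3,2)P 2/2
(3,3)P 3/3
(3,4)P 2/2
(4,1)P 1/1
(4,3)P 1/1
(4,5)P — no occupied neighbors
The smallest same-type fraction is 0/2 at (3,0), which reduces to 0/1. Any threshold above that leaves this resident unsatisfied.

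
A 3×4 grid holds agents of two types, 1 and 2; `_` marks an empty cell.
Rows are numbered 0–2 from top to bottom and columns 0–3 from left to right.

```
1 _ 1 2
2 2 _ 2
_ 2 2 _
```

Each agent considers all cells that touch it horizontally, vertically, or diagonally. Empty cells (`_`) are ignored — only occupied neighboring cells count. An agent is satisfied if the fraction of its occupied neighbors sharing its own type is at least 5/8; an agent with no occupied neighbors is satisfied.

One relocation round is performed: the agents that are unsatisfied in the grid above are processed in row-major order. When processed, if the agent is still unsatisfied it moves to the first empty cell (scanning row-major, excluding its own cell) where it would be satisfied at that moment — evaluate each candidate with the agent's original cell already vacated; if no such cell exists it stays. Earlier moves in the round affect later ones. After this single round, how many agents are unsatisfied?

2

Initially unsatisfied (in order): (0,0), (0,2), (0,3), (1,1).
  (0,0): no empty cell satisfies it; stays.
  (0,2): no empty cell satisfies it; stays.
  (0,3) → (1,2).
  (1,1): now satisfied by earlier moves; stays.
Resulting grid:
1 _ 1 _
2 2 2 2
_ 2 2 _
Unsatisfied now: (0,0), (0,2).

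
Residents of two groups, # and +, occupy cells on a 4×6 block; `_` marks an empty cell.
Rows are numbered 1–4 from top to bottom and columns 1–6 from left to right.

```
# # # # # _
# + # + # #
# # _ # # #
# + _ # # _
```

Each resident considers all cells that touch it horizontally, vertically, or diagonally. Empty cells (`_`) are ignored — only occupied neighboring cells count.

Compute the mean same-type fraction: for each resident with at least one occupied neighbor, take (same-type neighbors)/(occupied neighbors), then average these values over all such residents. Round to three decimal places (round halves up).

(1,1)# 2/3
(1,2)# 4/5
(1,3)# 3/5
(1,4)# 4/5
(1,5)# 3/4
(2,1)# 4/5
(2,2)+ 0/7
(2,3)# 5/7
(2,4)+ 0/7
(2,5)# 6/7
(2,6)# 4/4
(3,1)# 3/5
(3,2)# 4/6
(3,4)# 5/6
(3,5)# 6/7
(3,6)# 4/4
(4,1)# 2/3
(4,2)+ 0/3
(4,4)# 3/3
(4,5)# 4/4
Sum over 20 residents: 2/3 + 4/5 + 3/5 + 4/5 + 3/4 + 4/5 + 0/7 + 5/7 + 0/7 + 6/7 + 4/4 + 3/5 + 4/6 + 5/6 + 6/7 + 4/4 + 2/3 + 0/3 + 3/3 + 4/4 = 5717/420; mean = 5717/420 ÷ 20 = 5717/8400 = 0.680595… → 0.681.

0.681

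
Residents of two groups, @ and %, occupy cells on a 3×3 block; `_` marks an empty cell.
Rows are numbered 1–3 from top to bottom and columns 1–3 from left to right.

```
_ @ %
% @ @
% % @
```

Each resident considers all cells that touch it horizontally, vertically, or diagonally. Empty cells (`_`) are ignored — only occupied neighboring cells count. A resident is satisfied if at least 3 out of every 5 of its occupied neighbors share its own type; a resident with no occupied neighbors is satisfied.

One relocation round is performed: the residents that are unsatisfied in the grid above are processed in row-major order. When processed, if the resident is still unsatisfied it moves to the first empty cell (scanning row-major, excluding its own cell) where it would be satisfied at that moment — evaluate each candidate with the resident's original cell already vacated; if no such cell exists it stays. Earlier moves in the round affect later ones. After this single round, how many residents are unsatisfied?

5

Initially unsatisfied (in order): (1,2), (1,3), (2,1), (2,2), (3,2).
  (1,2): no empty cell satisfies it; stays.
  (1,3): no empty cell satisfies it; stays.
  (2,1): no empty cell satisfies it; stays.
  (2,2): no empty cell satisfies it; stays.
  (3,2): no empty cell satisfies it; stays.
Resulting grid:
_ @ %
% @ @
% % @
Unsatisfied now: (1,2), (1,3), (2,1), (2,2), (3,2).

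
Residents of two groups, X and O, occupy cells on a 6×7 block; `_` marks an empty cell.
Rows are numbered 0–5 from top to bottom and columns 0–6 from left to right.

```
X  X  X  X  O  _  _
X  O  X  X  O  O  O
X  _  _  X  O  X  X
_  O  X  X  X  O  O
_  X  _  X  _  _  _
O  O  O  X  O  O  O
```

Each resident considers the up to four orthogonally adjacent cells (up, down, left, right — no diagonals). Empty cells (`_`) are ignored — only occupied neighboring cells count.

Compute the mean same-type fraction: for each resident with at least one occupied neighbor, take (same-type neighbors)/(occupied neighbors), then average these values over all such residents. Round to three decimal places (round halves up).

Row 0: (0,0)X 2/2 · (0,1)X 2/3 · (0,2)X 3/3 · (0,3)X 2/3 · (0,4)O 1/2
Row 1: (1,0)X 2/3 · (1,1)O 0/3 · (1,2)X 2/3 · (1,3)X 3/4 · (1,4)O 3/4 · (1,5)O 2/3 · (1,6)O 1/2
Row 2: (2,0)X 1/1 · (2,3)X 2/3 · (2,4)O 1/4 · (2,5)X 1/4 · (2,6)X 1/3
Row 3: (3,1)O 0/2 · (3,2)X 1/2 · (3,3)X 4/4 · (3,4)X 1/3 · (3,5)O 1/3 · (3,6)O 1/2
Row 4: (4,1)X 0/2 · (4,3)X 2/2
Row 5: (5,0)O 1/1 · (5,1)O 2/3 · (5,2)O 1/2 · (5,3)X 1/3 · (5,4)O 1/2 · (5,5)O 2/2 · (5,6)O 1/1
Sum over 32 residents: 2/2 + 2/3 + 3/3 + 2/3 + 1/2 + 2/3 + 0/3 + 2/3 + 3/4 + 3/4 + 2/3 + 1/2 + 1/1 + 2/3 + 1/4 + 1/4 + 1/3 + 0/2 + 1/2 + 4/4 + 1/3 + 1/3 + 1/2 + 0/2 + 2/2 + 1/1 + 2/3 + 1/2 + 1/3 + 1/2 + 2/2 + 1/1 = 19; mean = 19 ÷ 32 = 19/32 = 0.59375 → 0.594.

0.594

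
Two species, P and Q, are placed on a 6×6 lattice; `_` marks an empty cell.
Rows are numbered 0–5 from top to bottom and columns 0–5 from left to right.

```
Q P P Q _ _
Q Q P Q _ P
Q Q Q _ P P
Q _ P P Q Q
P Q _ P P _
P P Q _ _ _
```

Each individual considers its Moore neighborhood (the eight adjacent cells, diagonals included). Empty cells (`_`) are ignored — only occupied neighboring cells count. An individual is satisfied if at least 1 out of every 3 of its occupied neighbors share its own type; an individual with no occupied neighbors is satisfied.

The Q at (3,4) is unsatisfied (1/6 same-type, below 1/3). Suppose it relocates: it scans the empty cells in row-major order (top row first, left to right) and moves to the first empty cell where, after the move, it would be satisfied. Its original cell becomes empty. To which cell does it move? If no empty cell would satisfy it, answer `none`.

Vacating (3,4). Empty cells in order:
  (0,4): 2/3 same-type → satisfied — stop here.

(0,4)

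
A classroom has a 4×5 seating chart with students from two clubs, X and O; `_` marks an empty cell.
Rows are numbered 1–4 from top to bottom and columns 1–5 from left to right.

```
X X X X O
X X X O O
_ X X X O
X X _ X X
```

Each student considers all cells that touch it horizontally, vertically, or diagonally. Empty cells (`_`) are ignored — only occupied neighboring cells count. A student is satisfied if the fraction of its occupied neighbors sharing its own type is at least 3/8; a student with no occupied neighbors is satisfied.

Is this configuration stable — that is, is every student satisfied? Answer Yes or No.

Row 1: (1,1)X 3/3 ok · (1,2)X 5/5 ok · (1,3)X 4/5 ok · (1,4)X 2/5 ok · (1,5)O 2/3 ok
Row 2: (2,1)X 4/4 ok · (2,2)X 7/7 ok · (2,3)X 7/8 ok · (2,4)O 3/8 ok · (2,5)O 3/5 ok
Row 3: (3,2)X 6/6 ok · (3,3)X 6/7 ok · (3,4)X 4/7 ok · (3,5)O 2/5 ok
Row 4: (4,1)X 2/2 ok · (4,2)X 3/3 ok · (4,4)X 3/4 ok · (4,5)X 2/3 ok
All meet the threshold, so the configuration is stable.

Yes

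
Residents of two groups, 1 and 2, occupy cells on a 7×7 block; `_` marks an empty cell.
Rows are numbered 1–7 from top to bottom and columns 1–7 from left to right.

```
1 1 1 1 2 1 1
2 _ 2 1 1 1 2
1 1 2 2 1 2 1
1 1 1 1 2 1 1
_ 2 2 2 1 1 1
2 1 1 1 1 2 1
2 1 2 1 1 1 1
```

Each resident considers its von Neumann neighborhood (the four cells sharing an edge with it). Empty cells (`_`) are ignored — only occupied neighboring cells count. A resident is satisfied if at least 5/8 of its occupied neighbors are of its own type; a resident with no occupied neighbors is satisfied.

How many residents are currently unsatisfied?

(1,1)1 1/2 not
(1,2)1 2/2 satisfied
(1,3)1 2/3 satisfied
(1,4)1 2/3 satisfied
(1,5)2 0/3 not
(1,6)1 2/3 satisfied
(1,7)1 1/2 not
(2,1)2 0/2 not
(2,3)2 1/3 not
(2,4)1 2/4 not
(2,5)1 3/4 satisfied
(2,6)1 2/4 not
(2,7)2 0/3 not
(3,1)1 2/3 satisfied
(3,2)1 2/3 satisfied
(3,3)2 2/4 not
(3,4)2 1/4 not
(3,5)1 1/4 not
(3,6)2 0/4 not
(3,7)1 1/3 not
(4,1)1 2/2 satisfied
(4,2)1 3/4 satisfied
(4,3)1 2/4 not
(4,4)1 1/4 not
(4,5)2 0/4 not
(4,6)1 2/4 not
(4,7)1 3/3 satisfied
(5,2)2 1/3 not
(5,3)2 2/4 not
(5,4)2 1/4 not
(5,5)1 2/4 not
(5,6)1 3/4 satisfied
(5,7)1 3/3 satisfied
(6,1)2 1/2 not
(6,2)1 2/4 not
(6,3)1 2/4 not
(6,4)1 3/4 satisfied
(6,5)1 3/4 satisfied
(6,6)2 0/4 not
(6,7)1 2/3 satisfied
(7,1)2 1/2 not
(7,2)1 1/3 not
(7,3)2 0/3 not
(7,4)1 2/3 satisfied
(7,5)1 3/3 satisfied
(7,6)1 2/3 satisfied
(7,7)1 2/2 satisfied
Unsatisfied: (1,1), (1,5), (1,7), (2,1), (2,3), (2,4), (2,6), (2,7), (3,3), (3,4), (3,5), (3,6), (3,7), (4,3), (4,4), (4,5), (4,6), (5,2), (5,3), (5,4), (5,5), (6,1), (6,2), (6,3), (6,6), (7,1), (7,2), (7,3) — 28 in total.

28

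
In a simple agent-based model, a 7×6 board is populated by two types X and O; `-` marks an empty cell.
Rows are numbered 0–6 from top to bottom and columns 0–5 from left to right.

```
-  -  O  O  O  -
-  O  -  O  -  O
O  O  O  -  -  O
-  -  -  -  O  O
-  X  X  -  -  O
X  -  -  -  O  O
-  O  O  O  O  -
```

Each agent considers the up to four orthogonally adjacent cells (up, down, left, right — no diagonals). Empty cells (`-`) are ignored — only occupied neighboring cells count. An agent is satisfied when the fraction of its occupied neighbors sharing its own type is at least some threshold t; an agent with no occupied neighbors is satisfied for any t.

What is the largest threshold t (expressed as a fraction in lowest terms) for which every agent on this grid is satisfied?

1/1

(0,2)O 1/1
(0,3)O 3/3
(0,4)O 1/1
(1,1)O 1/1
(1,3)O 1/1
(1,5)O 1/1
(2,0)O 1/1
(2,1)O 3/3
(2,2)O 1/1
(2,5)O 2/2
(3,4)O 1/1
(3,5)O 3/3
(4,1)X 1/1
(4,2)X 1/1
(4,5)O 2/2
(5,0)X — no occupied neighbors
(5,4)O 2/2
(5,5)O 2/2
(6,1)O 1/1
(6,2)O 2/2
(6,3)O 2/2
(6,4)O 2/2
The smallest same-type fraction is 1/1 at (0,2), which reduces to 1/1. Any threshold above that leaves this agent unsatisfied.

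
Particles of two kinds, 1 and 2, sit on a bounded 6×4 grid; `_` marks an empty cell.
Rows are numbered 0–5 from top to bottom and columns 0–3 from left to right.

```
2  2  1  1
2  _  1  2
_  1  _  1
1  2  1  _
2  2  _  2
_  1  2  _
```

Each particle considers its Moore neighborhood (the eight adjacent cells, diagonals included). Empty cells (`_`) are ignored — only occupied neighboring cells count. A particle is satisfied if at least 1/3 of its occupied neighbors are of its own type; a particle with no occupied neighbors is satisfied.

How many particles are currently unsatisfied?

3

(0,0)2 2/2 ✓
(0,1)2 2/4 ✓
(0,2)1 2/4 ✓
(0,3)1 2/3 ✓
(1,0)2 2/3 ✓
(1,2)1 4/6 ✓
(1,3)2 0/4 ✗
(2,1)1 3/5 ✓
(2,3)1 2/3 ✓
(3,0)1 1/4 ✗
(3,1)2 2/5 ✓
(3,2)1 2/5 ✓
(4,0)2 2/4 ✓
(4,1)2 3/6 ✓
(4,3)2 1/2 ✓
(5,1)1 0/3 ✗
(5,2)2 2/3 ✓
Unsatisfied: (1,3), (3,0), (5,1) — 3 in total.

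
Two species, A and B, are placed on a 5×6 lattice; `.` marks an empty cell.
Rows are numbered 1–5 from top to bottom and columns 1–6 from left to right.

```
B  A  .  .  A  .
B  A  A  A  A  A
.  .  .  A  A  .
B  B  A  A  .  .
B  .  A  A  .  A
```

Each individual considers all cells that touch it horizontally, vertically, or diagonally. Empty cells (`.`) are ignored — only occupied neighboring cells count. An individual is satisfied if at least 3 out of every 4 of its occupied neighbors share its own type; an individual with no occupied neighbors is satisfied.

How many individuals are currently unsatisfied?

Row 1: (1,1)B 1/3 unhappy · (1,2)A 2/4 unhappy · (1,5)A 3/3 ok
Row 2: (2,1)B 1/3 unhappy · (2,2)A 2/4 unhappy · (2,3)A 4/4 ok · (2,4)A 5/5 ok · (2,5)A 5/5 ok · (2,6)A 3/3 ok
Row 3: (3,4)A 6/6 ok · (3,5)A 5/5 ok
Row 4: (4,1)B 2/2 ok · (4,2)B 2/4 unhappy · (4,3)A 4/5 ok · (4,4)A 5/5 ok
Row 5: (5,1)B 2/2 ok · (5,3)A 3/4 ok · (5,4)A 3/3 ok · (5,6)A 0/0 ok
Unsatisfied: (1,1), (1,2), (2,1), (2,2), (4,2) — 5 in total.

5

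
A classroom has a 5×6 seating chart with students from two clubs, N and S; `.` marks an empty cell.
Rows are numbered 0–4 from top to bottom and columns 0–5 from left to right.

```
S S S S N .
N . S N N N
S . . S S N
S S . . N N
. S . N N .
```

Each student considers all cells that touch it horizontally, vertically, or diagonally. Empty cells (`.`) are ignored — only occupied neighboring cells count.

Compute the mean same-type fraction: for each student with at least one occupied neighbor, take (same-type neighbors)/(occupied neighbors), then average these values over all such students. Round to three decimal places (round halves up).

0.666

Row 0: (0,0)S 1/2 · (0,1)S 3/4 · (0,2)S 3/4 · (0,3)S 2/5 · (0,4)N 3/4
Row 1: (1,0)N 0/3 · (1,2)S 4/5 · (1,3)N 2/7 · (1,4)N 4/7 · (1,5)N 3/4
Row 2: (2,0)S 2/3 · (2,3)S 2/5 · (2,4)S 1/7 · (2,5)N 4/5
Row 3: (3,0)S 3/3 · (3,1)S 3/3 · (3,4)N 4/6 · (3,5)N 3/4
Row 4: (4,1)S 2/2 · (4,3)N 2/2 · (4,4)N 3/3
Sum over 21 students: 1/2 + 3/4 + 3/4 + 2/5 + 3/4 + 0/3 + 4/5 + 2/7 + 4/7 + 3/4 + 2/3 + 2/5 + 1/7 + 4/5 + 3/3 + 3/3 + 4/6 + 3/4 + 2/2 + 2/2 + 3/3 = 839/60; mean = 839/60 ÷ 21 = 839/1260 = 0.665873… → 0.666.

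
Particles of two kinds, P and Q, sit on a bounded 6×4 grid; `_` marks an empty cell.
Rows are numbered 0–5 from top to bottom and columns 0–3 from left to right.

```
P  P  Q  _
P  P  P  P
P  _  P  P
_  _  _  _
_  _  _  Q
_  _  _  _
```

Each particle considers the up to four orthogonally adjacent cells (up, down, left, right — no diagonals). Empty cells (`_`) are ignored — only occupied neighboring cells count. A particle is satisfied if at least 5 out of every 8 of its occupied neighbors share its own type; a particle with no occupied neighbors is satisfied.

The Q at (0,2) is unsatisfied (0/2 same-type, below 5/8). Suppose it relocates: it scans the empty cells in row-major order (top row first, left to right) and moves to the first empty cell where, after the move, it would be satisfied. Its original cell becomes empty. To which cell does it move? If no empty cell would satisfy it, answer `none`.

Vacating (0,2). Empty cells in order:
  (0,3): 0/1 same-type → still unsatisfied.
  (2,1): 0/3 same-type → still unsatisfied.
  (3,0): 0/1 same-type → still unsatisfied.
  (3,1): 0/0 same-type → satisfied — stop here.

(3,1)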